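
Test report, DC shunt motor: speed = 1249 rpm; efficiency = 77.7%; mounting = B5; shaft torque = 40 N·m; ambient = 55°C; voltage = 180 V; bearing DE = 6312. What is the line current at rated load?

ω = 2π×1249/60 = 130.8 rad/s; P_out = τω = 40 × 130.8 = 5232 W
P_in = P_out / η = 5232 / 0.777 = 6734 W
I = P_in / V = 6734 / 180 = 37.4 A

37.4 A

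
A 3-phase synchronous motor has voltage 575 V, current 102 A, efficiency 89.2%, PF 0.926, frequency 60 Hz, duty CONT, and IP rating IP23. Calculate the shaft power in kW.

P_in = √3·V·I·cosφ = 1.732 × 575 × 102 × 0.926 = 94065 W
P_out = η·P_in = 0.892 × 94065 = 83906 W

83.9 kW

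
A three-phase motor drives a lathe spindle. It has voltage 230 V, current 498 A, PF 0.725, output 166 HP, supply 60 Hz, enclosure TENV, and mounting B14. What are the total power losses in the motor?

P_in = √3·V·I·cosφ = 1.732×230×498×0.725 = 143828 W
P_out = 166×746 = 123836 W
Losses = P_in − P_out = 143828 − 123836 = 19992 W

20 kW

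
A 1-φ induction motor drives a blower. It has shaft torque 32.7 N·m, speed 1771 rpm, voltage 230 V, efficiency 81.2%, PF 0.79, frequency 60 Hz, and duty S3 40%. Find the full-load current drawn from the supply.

ω = 2π×1771/60 = 185.5 rad/s; P_out = τω = 32.7 × 185.5 = 6066 W
P_in = P_out / η = 6066 / 0.812 = 7470 W
I = P_in / (V·cosφ) = 7470 / (230 × 0.79) = 41.1 A

41.1 A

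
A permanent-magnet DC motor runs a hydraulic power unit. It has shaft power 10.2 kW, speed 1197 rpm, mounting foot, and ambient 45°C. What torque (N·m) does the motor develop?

81.4 N·m

ω = 2π × 1197/60 = 125.3 rad/s
τ = P/ω = 10200/125.3 = 81.4 N·m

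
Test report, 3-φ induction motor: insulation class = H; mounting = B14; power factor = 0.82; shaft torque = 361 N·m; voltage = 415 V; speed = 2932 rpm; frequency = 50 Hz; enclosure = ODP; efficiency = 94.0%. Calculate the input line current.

200 A

ω = 2π×2932/60 = 307 rad/s; P_out = τω = 361 × 307 = 110827 W
P_in = P_out / η = 110827 / 0.940 = 117901 W
I_L = P_in / (√3·V_L·cosφ) = 117901 / (1.732 × 415 × 0.82) = 200 A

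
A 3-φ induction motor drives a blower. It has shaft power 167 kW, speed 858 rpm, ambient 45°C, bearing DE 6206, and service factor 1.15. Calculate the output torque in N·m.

1860 N·m

ω = 2π × 858/60 = 89.85 rad/s
τ = P/ω = 167000/89.85 = 1860 N·m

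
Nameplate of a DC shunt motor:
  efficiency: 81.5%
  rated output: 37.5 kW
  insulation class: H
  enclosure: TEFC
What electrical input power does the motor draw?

46 kW

P_out = 37500 W
P_in = P_out/η = 37500/0.815 = 46012 W = 46 kW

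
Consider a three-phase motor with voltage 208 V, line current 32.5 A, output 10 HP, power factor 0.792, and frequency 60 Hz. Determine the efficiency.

P_out = 10 × 746 = 7460 W
P_in = √3·V_L·I_L·cosφ = 1.732 × 208 × 32.5 × 0.792 = 9273 W
η = P_out / P_in = 7460 / 9273 = 0.804 = 80.4%

80.4 %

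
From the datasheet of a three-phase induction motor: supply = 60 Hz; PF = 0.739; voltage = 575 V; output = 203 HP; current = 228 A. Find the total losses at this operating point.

16.4 kW

P_in = √3·V·I·cosφ = 1.732×575×228×0.739 = 167801 W
P_out = 203×746 = 151438 W
Losses = P_in − P_out = 167801 − 151438 = 16363 W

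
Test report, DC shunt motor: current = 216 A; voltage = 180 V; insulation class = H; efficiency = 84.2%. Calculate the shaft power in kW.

32.7 kW

P_in = V·I = 180 × 216 = 38880 W
P_out = η·P_in = 0.842 × 38880 = 32737 W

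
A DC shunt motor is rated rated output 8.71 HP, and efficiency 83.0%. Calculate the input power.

P_out = 8.71 × 746 = 6498 W
P_in = P_out/η = 6498/0.83 = 7829 W = 7.83 kW

7.83 kW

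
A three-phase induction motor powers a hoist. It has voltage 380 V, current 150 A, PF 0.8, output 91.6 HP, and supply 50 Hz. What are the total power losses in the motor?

P_in = √3·V·I·cosφ = 1.732×380×150×0.8 = 78979 W
P_out = 91.6×746 = 68334 W
Losses = P_in − P_out = 78979 − 68334 = 10645 W

10.6 kW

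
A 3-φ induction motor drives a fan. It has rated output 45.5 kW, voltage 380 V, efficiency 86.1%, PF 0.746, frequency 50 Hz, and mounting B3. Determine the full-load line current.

108 A

P_out = 45.5 kW = 45500 W
P_in = P_out / η = 45500 / 0.861 = 52846 W
I_L = P_in / (√3·V_L·cosφ) = 52846 / (1.732 × 380 × 0.746) = 108 A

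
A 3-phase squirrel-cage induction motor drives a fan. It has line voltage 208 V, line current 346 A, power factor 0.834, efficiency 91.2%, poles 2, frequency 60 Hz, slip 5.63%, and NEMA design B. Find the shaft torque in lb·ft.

197 lb·ft

P_in = √3·V·I·cosφ = 1.732 × 208 × 346 × 0.834 = 103957 W
P_out = η·P_in = 0.912 × 103957 = 94809 W
n_s = 120×60/2 = 3600 rpm; n = 3600×(1−0.0563) = 3397 rpm
ω = 2π×3397/60 = 355.7 rad/s
τ = P_out/ω = 94809/355.7 = 266.5 N·m
In lb·ft: 266.5/1.356 = 197 lb·ft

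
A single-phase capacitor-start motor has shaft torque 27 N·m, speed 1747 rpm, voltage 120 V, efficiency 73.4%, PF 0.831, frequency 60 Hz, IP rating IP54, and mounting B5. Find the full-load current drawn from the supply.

ω = 2π×1747/60 = 182.9 rad/s; P_out = τω = 27 × 182.9 = 4938 W
P_in = P_out / η = 4938 / 0.734 = 6728 W
I = P_in / (V·cosφ) = 6728 / (120 × 0.831) = 67.5 A

67.5 A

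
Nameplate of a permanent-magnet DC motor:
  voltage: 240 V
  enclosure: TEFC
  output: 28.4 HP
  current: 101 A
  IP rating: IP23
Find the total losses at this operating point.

P_in = V·I = 240×101 = 24240 W
P_out = 28.4×746 = 21186 W
Losses = P_in − P_out = 24240 − 21186 = 3054 W

3.05 kW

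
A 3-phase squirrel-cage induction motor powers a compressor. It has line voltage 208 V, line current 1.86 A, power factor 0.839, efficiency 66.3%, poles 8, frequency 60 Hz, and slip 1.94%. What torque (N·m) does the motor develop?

P_in = √3·V·I·cosφ = 1.732 × 208 × 1.86 × 0.839 = 562 W
P_out = η·P_in = 0.663 × 562 = 373 W
n_s = 120×60/8 = 900 rpm; n = 900×(1−0.0194) = 883 rpm
ω = 2π×883/60 = 92.47 rad/s
τ = P_out/ω = 373/92.47 = 4.03 N·m

4.03 N·m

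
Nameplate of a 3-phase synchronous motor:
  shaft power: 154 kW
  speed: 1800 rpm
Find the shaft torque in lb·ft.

603 lb·ft

ω = 2π × 1800/60 = 188.5 rad/s
τ = P/ω = 154000/188.5 = 817 N·m
In lb·ft: 817/1.356 = 603 lb·ft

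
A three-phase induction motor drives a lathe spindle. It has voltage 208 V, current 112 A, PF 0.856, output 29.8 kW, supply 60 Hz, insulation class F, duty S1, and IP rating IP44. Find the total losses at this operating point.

4.74 kW

P_in = √3·V·I·cosφ = 1.732×208×112×0.856 = 34538 W
P_out = 29800 W
Losses = P_in − P_out = 34538 − 29800 = 4738 W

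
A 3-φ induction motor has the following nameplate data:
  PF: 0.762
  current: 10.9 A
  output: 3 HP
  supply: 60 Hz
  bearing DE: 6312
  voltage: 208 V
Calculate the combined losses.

754 W

P_in = √3·V·I·cosφ = 1.732×208×10.9×0.762 = 2992 W
P_out = 3×746 = 2238 W
Losses = P_in − P_out = 2992 − 2238 = 754 W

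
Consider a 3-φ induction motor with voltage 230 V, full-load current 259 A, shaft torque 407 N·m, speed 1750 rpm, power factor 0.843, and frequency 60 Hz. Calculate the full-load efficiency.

ω = 2π × 1750/60 = 183.3 rad/s; P_out = τω = 407 × 183.3 = 74603 W
P_in = √3·V_L·I_L·cosφ = 1.732 × 230 × 259 × 0.843 = 86977 W
η = P_out / P_in = 74603 / 86977 = 0.858 = 85.8%

85.8 %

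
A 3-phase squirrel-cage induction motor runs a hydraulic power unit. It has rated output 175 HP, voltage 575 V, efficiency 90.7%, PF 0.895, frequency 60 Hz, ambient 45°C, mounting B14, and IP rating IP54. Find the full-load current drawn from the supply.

161 A

P_out = 175 × 746 = 130550 W
P_in = P_out / η = 130550 / 0.907 = 143936 W
I_L = P_in / (√3·V_L·cosφ) = 143936 / (1.732 × 575 × 0.895) = 161 A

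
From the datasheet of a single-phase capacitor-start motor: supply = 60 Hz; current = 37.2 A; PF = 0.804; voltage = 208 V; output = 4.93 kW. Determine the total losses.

1.29 kW

P_in = V·I·cosφ = 208×37.2×0.804 = 6221 W
P_out = 4930 W
Losses = P_in − P_out = 6221 − 4930 = 1291 W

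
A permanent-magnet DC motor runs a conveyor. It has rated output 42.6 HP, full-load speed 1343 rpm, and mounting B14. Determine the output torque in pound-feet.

167 lb·ft

P_out = 42.6 × 746 = 31780 W
ω = 2π × 1343/60 = 140.6 rad/s
τ = P_out/ω = 31780/140.6 = 226 N·m
In lb·ft: 226/1.356 = 167 lb·ft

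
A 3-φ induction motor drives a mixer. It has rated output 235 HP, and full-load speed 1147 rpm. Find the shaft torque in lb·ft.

1080 lb·ft

P_out = 235 × 746 = 175310 W
ω = 2π × 1147/60 = 120.1 rad/s
τ = P_out/ω = 175310/120.1 = 1460 N·m
In lb·ft: 1460/1.356 = 1080 lb·ft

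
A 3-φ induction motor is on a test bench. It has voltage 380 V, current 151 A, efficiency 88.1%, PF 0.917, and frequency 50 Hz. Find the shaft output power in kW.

80.3 kW

P_in = √3·V·I·cosφ = 1.732 × 380 × 151 × 0.917 = 91133 W
P_out = η·P_in = 0.881 × 91133 = 80288 W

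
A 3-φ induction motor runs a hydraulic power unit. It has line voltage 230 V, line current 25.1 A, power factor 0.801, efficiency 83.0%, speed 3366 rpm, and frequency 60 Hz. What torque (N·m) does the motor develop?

P_in = √3·V·I·cosφ = 1.732 × 230 × 25.1 × 0.801 = 8009 W
P_out = η·P_in = 0.83 × 8009 = 6647 W
n = 3366 rpm
ω = 2π×3366/60 = 352.5 rad/s
τ = P_out/ω = 6647/352.5 = 18.9 N·m

18.9 N·m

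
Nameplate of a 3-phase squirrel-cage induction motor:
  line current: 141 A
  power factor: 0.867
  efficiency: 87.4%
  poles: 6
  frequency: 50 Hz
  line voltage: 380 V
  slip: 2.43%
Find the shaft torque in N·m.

688 N·m

P_in = √3·V·I·cosφ = 1.732 × 380 × 141 × 0.867 = 80458 W
P_out = η·P_in = 0.874 × 80458 = 70320 W
n_s = 120×50/6 = 1000 rpm; n = 1000×(1−0.0243) = 976 rpm
ω = 2π×976/60 = 102.2 rad/s
τ = P_out/ω = 70320/102.2 = 688 N·m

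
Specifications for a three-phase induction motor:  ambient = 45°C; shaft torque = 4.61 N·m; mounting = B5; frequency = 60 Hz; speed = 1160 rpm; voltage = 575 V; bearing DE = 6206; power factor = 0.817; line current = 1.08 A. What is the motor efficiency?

63.7 %

ω = 2π × 1160/60 = 121.5 rad/s; P_out = τω = 4.61 × 121.5 = 560 W
P_in = √3·V_L·I_L·cosφ = 1.732 × 575 × 1.08 × 0.817 = 879 W
η = P_out / P_in = 560 / 879 = 0.637 = 63.7%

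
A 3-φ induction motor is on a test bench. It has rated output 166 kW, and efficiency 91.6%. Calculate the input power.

P_out = 166000 W
P_in = P_out/η = 166000/0.916 = 181223 W = 181 kW

181 kW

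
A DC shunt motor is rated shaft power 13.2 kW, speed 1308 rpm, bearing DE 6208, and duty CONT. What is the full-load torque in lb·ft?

ω = 2π × 1308/60 = 137 rad/s
τ = P/ω = 13200/137 = 96.35 N·m
In lb·ft: 96.35/1.356 = 71.1 lb·ft

71.1 lb·ft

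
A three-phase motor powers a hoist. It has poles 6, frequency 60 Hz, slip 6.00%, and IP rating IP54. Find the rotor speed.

1128 rpm

n_s = 120f/p = 120×60/6 = 1200 rpm
n = n_s(1 − s) = 1200 × (1 − 0.06) = 1128 rpm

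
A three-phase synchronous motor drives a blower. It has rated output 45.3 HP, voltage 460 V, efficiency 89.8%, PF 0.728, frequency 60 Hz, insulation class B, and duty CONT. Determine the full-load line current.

64.9 A

P_out = 45.3 × 746 = 33794 W
P_in = P_out / η = 33794 / 0.898 = 37633 W
I_L = P_in / (√3·V_L·cosφ) = 37633 / (1.732 × 460 × 0.728) = 64.9 A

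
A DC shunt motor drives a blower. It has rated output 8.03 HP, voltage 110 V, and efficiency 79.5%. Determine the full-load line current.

P_out = 8.03 × 746 = 5990 W
P_in = P_out / η = 5990 / 0.795 = 7535 W
I = P_in / V = 7535 / 110 = 68.5 A

68.5 A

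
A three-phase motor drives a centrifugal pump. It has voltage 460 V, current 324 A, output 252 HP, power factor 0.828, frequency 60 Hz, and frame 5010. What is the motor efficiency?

88.0 %

P_out = 252 × 746 = 187992 W
P_in = √3·V_L·I_L·cosφ = 1.732 × 460 × 324 × 0.828 = 213738 W
η = P_out / P_in = 187992 / 213738 = 0.880 = 88.0%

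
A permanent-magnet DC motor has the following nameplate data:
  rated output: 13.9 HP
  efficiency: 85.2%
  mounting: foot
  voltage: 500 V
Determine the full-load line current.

P_out = 13.9 × 746 = 10369 W
P_in = P_out / η = 10369 / 0.852 = 12170 W
I = P_in / V = 12170 / 500 = 24.3 A

24.3 A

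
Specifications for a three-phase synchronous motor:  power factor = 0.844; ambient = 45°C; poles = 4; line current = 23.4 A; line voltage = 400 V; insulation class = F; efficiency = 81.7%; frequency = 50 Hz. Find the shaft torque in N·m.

71.2 N·m

P_in = √3·V·I·cosφ = 1.732 × 400 × 23.4 × 0.844 = 13683 W
P_out = η·P_in = 0.817 × 13683 = 11179 W
n = n_s = 120×50/4 = 1500 rpm (synchronous)
ω = 2π×1500/60 = 157.1 rad/s
τ = P_out/ω = 11179/157.1 = 71.2 N·m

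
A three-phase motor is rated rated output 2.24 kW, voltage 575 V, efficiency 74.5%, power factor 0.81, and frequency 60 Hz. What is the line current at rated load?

P_out = 2.24 kW = 2240 W
P_in = P_out / η = 2240 / 0.745 = 3007 W
I_L = P_in / (√3·V_L·cosφ) = 3007 / (1.732 × 575 × 0.81) = 3.73 A

3.73 A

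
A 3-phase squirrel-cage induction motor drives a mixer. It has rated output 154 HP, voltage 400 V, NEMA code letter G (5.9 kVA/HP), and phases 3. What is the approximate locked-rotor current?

S_LR = 5.9 × 154 = 908.6 kVA
I_LR = S_LR/(√3·V_L) = 908600/(1.732×400) = 1310 A

1310 A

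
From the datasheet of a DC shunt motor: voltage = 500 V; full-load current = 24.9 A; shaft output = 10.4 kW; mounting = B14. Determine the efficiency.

83.5 %

P_out = 10.4 kW = 10400 W
P_in = V·I = 500 × 24.9 = 12450 W
η = P_out / P_in = 10400 / 12450 = 0.835 = 83.5%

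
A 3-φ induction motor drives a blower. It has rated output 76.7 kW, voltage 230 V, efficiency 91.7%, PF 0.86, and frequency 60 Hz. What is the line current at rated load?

244 A

P_out = 76.7 kW = 76700 W
P_in = P_out / η = 76700 / 0.917 = 83642 W
I_L = P_in / (√3·V_L·cosφ) = 83642 / (1.732 × 230 × 0.86) = 244 A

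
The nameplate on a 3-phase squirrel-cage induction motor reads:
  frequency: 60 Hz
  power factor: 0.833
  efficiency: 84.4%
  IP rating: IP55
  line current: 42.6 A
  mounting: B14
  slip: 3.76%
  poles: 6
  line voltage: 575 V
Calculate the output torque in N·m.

P_in = √3·V·I·cosφ = 1.732 × 575 × 42.6 × 0.833 = 35340 W
P_out = η·P_in = 0.844 × 35340 = 29827 W
n_s = 120×60/6 = 1200 rpm; n = 1200×(1−0.0376) = 1155 rpm
ω = 2π×1155/60 = 121 rad/s
τ = P_out/ω = 29827/121 = 247 N·m

247 N·m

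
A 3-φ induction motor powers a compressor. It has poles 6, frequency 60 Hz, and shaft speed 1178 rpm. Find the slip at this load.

n_s = 120f/p = 120×60/6 = 1200 rpm
s = (n_s − n)/n_s = (1200 − 1178)/1200 = 0.0183

1.83 %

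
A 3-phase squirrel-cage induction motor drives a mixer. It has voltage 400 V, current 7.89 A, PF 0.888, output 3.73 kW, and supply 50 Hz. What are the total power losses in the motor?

1.12 kW

P_in = √3·V·I·cosφ = 1.732×400×7.89×0.888 = 4854 W
P_out = 3730 W
Losses = P_in − P_out = 4854 − 3730 = 1124 W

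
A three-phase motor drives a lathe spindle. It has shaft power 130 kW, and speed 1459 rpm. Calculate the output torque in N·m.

851 N·m

ω = 2π × 1459/60 = 152.8 rad/s
τ = P/ω = 130000/152.8 = 851 N·m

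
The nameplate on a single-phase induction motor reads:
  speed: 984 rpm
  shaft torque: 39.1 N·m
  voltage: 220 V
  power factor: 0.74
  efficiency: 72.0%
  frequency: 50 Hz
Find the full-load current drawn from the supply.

34.4 A

ω = 2π×984/60 = 103 rad/s; P_out = τω = 39.1 × 103 = 4027 W
P_in = P_out / η = 4027 / 0.720 = 5593 W
I = P_in / (V·cosφ) = 5593 / (220 × 0.74) = 34.4 A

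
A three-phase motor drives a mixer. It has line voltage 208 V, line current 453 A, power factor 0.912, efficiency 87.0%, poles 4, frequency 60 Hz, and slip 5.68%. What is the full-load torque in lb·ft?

P_in = √3·V·I·cosφ = 1.732 × 208 × 453 × 0.912 = 148835 W
P_out = η·P_in = 0.87 × 148835 = 129486 W
n_s = 120×60/4 = 1800 rpm; n = 1800×(1−0.0568) = 1698 rpm
ω = 2π×1698/60 = 177.8 rad/s
τ = P_out/ω = 129486/177.8 = 728.3 N·m
In lb·ft: 728.3/1.356 = 537 lb·ft

537 lb·ft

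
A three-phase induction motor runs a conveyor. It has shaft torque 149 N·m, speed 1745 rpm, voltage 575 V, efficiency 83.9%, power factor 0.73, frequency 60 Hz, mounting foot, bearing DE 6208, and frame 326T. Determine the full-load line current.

44.6 A

ω = 2π×1745/60 = 182.7 rad/s; P_out = τω = 149 × 182.7 = 27222 W
P_in = P_out / η = 27222 / 0.839 = 32446 W
I_L = P_in / (√3·V_L·cosφ) = 32446 / (1.732 × 575 × 0.73) = 44.6 A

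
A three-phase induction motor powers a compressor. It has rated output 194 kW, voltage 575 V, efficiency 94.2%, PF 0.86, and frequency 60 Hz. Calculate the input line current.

240 A

P_out = 194 kW = 194000 W
P_in = P_out / η = 194000 / 0.942 = 205945 W
I_L = P_in / (√3·V_L·cosφ) = 205945 / (1.732 × 575 × 0.86) = 240 A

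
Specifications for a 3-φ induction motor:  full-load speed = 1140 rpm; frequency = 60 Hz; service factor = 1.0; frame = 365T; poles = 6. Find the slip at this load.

n_s = 120f/p = 120×60/6 = 1200 rpm
s = (n_s − n)/n_s = (1200 − 1140)/1200 = 0.0500

5.0 %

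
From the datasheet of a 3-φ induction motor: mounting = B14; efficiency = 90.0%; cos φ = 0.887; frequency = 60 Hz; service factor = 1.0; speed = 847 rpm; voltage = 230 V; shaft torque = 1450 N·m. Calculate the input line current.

404 A

ω = 2π×847/60 = 88.7 rad/s; P_out = τω = 1450 × 88.7 = 128615 W
P_in = P_out / η = 128615 / 0.900 = 142906 W
I_L = P_in / (√3·V_L·cosφ) = 142906 / (1.732 × 230 × 0.887) = 404 A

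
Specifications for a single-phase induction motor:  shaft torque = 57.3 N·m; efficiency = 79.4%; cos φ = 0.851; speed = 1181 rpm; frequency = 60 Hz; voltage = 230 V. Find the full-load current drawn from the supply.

45.6 A

ω = 2π×1181/60 = 123.7 rad/s; P_out = τω = 57.3 × 123.7 = 7088 W
P_in = P_out / η = 7088 / 0.794 = 8927 W
I = P_in / (V·cosφ) = 8927 / (230 × 0.851) = 45.6 A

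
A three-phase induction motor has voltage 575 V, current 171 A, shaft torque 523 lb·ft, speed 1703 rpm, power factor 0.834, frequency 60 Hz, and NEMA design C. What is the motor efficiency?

89.0 %

τ = 523 lb·ft × 1.356 = 709.2 N·m
ω = 2π × 1703/60 = 178.3 rad/s; P_out = τω = 709.2 × 178.3 = 126450 W
P_in = √3·V_L·I_L·cosφ = 1.732 × 575 × 171 × 0.834 = 142029 W
η = P_out / P_in = 126450 / 142029 = 0.890 = 89.0%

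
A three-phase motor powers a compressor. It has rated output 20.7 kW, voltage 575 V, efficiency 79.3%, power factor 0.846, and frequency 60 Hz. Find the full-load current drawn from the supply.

P_out = 20.7 kW = 20700 W
P_in = P_out / η = 20700 / 0.793 = 26103 W
I_L = P_in / (√3·V_L·cosφ) = 26103 / (1.732 × 575 × 0.846) = 31 A

31 A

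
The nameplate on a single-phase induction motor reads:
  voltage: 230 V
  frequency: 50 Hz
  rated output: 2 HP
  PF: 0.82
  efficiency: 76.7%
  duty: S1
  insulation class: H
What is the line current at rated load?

P_out = 2 × 746 = 1492 W
P_in = P_out / η = 1492 / 0.767 = 1945 W
I = P_in / (V·cosφ) = 1945 / (230 × 0.82) = 10.3 A

10.3 A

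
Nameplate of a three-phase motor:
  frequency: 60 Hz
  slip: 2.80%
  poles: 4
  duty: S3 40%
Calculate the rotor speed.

n_s = 120f/p = 120×60/4 = 1800 rpm
n = n_s(1 − s) = 1800 × (1 − 0.028) = 1750 rpm

1750 rpm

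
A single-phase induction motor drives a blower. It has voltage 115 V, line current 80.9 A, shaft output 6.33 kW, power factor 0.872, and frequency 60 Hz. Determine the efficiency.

P_out = 6.33 kW = 6330 W
P_in = V·I·cosφ = 115 × 80.9 × 0.872 = 8113 W
η = P_out / P_in = 6330 / 8113 = 0.780 = 78.0%

78.0 %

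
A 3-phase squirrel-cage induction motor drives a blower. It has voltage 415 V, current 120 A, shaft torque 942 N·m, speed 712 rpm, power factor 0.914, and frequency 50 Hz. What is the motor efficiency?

89.1 %

ω = 2π × 712/60 = 74.56 rad/s; P_out = τω = 942 × 74.56 = 70236 W
P_in = √3·V_L·I_L·cosφ = 1.732 × 415 × 120 × 0.914 = 78836 W
η = P_out / P_in = 70236 / 78836 = 0.891 = 89.1%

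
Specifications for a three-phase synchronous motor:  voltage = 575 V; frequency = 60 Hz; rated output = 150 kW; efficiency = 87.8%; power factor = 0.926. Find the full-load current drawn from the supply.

P_out = 150 kW = 150000 W
P_in = P_out / η = 150000 / 0.878 = 170843 W
I_L = P_in / (√3·V_L·cosφ) = 170843 / (1.732 × 575 × 0.926) = 185 A

185 A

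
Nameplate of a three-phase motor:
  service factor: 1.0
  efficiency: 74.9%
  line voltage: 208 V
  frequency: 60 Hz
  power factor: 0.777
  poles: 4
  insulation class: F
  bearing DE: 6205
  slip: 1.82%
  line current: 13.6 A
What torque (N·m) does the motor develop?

15.4 N·m

P_in = √3·V·I·cosφ = 1.732 × 208 × 13.6 × 0.777 = 3807 W
P_out = η·P_in = 0.749 × 3807 = 2851 W
n_s = 120×60/4 = 1800 rpm; n = 1800×(1−0.0182) = 1767 rpm
ω = 2π×1767/60 = 185 rad/s
τ = P_out/ω = 2851/185 = 15.4 N·m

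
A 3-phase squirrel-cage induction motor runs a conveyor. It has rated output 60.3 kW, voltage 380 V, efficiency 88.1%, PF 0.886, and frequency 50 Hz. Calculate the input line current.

P_out = 60.3 kW = 60300 W
P_in = P_out / η = 60300 / 0.881 = 68445 W
I_L = P_in / (√3·V_L·cosφ) = 68445 / (1.732 × 380 × 0.886) = 117 A

117 A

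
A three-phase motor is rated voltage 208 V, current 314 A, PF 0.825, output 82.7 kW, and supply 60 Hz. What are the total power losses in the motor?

10.6 kW

P_in = √3·V·I·cosφ = 1.732×208×314×0.825 = 93324 W
P_out = 82700 W
Losses = P_in − P_out = 93324 − 82700 = 10624 W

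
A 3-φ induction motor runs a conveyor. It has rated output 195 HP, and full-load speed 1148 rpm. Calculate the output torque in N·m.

P_out = 195 × 746 = 145470 W
ω = 2π × 1148/60 = 120.2 rad/s
τ = P_out/ω = 145470/120.2 = 1210 N·m

1210 N·m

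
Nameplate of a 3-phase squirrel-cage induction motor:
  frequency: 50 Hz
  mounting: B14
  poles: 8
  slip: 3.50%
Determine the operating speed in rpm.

n_s = 120f/p = 120×50/8 = 750 rpm
n = n_s(1 − s) = 750 × (1 − 0.035) = 724 rpm

724 rpm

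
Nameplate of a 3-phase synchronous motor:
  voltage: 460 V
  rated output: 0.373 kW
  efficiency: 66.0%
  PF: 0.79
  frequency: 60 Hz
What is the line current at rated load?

0.898 A

P_out = 0.373 kW = 373 W
P_in = P_out / η = 373 / 0.660 = 565 W
I_L = P_in / (√3·V_L·cosφ) = 565 / (1.732 × 460 × 0.79) = 0.898 A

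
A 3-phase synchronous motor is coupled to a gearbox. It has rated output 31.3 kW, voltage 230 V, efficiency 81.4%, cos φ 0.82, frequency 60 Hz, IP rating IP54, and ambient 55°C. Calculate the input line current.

118 A

P_out = 31.3 kW = 31300 W
P_in = P_out / η = 31300 / 0.814 = 38452 W
I_L = P_in / (√3·V_L·cosφ) = 38452 / (1.732 × 230 × 0.82) = 118 A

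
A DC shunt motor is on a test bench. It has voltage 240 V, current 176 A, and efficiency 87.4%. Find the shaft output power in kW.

36.9 kW

P_in = V·I = 240 × 176 = 42240 W
P_out = η·P_in = 0.874 × 42240 = 36918 W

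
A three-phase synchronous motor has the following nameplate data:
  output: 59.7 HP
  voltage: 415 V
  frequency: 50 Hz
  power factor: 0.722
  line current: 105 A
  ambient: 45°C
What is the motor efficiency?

P_out = 59.7 × 746 = 44536 W
P_in = √3·V_L·I_L·cosφ = 1.732 × 415 × 105 × 0.722 = 54491 W
η = P_out / P_in = 44536 / 54491 = 0.817 = 81.7%

81.7 %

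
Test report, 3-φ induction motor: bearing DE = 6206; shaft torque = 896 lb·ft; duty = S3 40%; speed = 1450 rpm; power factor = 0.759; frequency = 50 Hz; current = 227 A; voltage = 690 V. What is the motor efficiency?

89.6 %

τ = 896 lb·ft × 1.356 = 1215 N·m
ω = 2π × 1450/60 = 151.8 rad/s; P_out = τω = 1215 × 151.8 = 184437 W
P_in = √3·V_L·I_L·cosφ = 1.732 × 690 × 227 × 0.759 = 205904 W
η = P_out / P_in = 184437 / 205904 = 0.896 = 89.6%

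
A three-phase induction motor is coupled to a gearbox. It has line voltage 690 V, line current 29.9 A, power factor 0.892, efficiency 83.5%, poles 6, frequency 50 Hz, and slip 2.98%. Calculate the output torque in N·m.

262 N·m

P_in = √3·V·I·cosφ = 1.732 × 690 × 29.9 × 0.892 = 31874 W
P_out = η·P_in = 0.835 × 31874 = 26615 W
n_s = 120×50/6 = 1000 rpm; n = 1000×(1−0.0298) = 970 rpm
ω = 2π×970/60 = 101.6 rad/s
τ = P_out/ω = 26615/101.6 = 262 N·m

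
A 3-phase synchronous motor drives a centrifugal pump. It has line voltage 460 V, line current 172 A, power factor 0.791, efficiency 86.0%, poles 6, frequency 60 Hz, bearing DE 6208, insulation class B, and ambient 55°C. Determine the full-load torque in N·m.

742 N·m

P_in = √3·V·I·cosφ = 1.732 × 460 × 172 × 0.791 = 108395 W
P_out = η·P_in = 0.86 × 108395 = 93220 W
n = n_s = 120×60/6 = 1200 rpm (synchronous)
ω = 2π×1200/60 = 125.7 rad/s
τ = P_out/ω = 93220/125.7 = 742 N·m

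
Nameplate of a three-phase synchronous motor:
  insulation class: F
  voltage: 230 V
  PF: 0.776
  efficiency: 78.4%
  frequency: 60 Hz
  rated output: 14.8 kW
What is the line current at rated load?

P_out = 14.8 kW = 14800 W
P_in = P_out / η = 14800 / 0.784 = 18878 W
I_L = P_in / (√3·V_L·cosφ) = 18878 / (1.732 × 230 × 0.776) = 61.1 A

61.1 A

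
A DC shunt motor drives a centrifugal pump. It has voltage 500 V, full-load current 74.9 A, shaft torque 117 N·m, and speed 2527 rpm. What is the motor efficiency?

ω = 2π × 2527/60 = 264.6 rad/s; P_out = τω = 117 × 264.6 = 30958 W
P_in = V·I = 500 × 74.9 = 37450 W
η = P_out / P_in = 30958 / 37450 = 0.827 = 82.7%

82.7 %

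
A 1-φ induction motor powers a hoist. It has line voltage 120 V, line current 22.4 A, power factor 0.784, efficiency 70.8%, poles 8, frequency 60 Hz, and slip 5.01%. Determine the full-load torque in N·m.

16.7 N·m

P_in = V·I·cosφ = 120 × 22.4 × 0.784 = 2107 W
P_out = η·P_in = 0.708 × 2107 = 1492 W
n_s = 120×60/8 = 900 rpm; n = 900×(1−0.0501) = 855 rpm
ω = 2π×855/60 = 89.54 rad/s
τ = P_out/ω = 1492/89.54 = 16.7 N·m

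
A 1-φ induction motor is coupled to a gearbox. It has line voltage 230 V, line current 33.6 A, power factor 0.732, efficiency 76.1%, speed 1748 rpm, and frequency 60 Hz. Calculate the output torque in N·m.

P_in = V·I·cosφ = 230 × 33.6 × 0.732 = 5657 W
P_out = η·P_in = 0.761 × 5657 = 4305 W
n = 1748 rpm
ω = 2π×1748/60 = 183.1 rad/s
τ = P_out/ω = 4305/183.1 = 23.5 N·m

23.5 N·m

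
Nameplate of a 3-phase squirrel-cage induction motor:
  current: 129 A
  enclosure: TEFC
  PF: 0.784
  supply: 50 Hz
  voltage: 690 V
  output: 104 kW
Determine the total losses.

16.9 kW

P_in = √3·V·I·cosφ = 1.732×690×129×0.784 = 120866 W
P_out = 104000 W
Losses = P_in − P_out = 120866 − 104000 = 16866 W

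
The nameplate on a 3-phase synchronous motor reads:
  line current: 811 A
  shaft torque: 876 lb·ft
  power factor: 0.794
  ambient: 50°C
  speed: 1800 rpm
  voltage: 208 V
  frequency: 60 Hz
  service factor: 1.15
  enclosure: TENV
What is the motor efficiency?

τ = 876 lb·ft × 1.356 = 1188 N·m
ω = 2π × 1800/60 = 188.5 rad/s; P_out = τω = 1188 × 188.5 = 223938 W
P_in = √3·V_L·I_L·cosφ = 1.732 × 208 × 811 × 0.794 = 231981 W
η = P_out / P_in = 223938 / 231981 = 0.965 = 96.5%

96.5 %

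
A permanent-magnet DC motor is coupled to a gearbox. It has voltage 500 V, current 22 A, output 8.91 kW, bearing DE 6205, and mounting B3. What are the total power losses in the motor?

P_in = V·I = 500×22 = 11000 W
P_out = 8910 W
Losses = P_in − P_out = 11000 − 8910 = 2090 W

2090 W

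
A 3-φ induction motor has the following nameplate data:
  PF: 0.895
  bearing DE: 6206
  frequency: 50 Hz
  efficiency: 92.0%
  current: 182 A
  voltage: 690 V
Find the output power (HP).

P_in = √3·V·I·cosφ = 1.732 × 690 × 182 × 0.895 = 194667 W
P_out = η·P_in = 0.92 × 194667 = 179094 W
= 179094/746 = 240 HP

240 HP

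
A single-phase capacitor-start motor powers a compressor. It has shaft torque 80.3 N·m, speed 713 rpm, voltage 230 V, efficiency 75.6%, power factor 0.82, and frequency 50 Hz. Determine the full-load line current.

42.1 A

ω = 2π×713/60 = 74.67 rad/s; P_out = τω = 80.3 × 74.67 = 5996 W
P_in = P_out / η = 5996 / 0.756 = 7931 W
I = P_in / (V·cosφ) = 7931 / (230 × 0.82) = 42.1 A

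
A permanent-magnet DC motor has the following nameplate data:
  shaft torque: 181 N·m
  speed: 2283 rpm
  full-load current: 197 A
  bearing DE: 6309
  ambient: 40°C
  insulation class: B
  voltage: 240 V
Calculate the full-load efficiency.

ω = 2π × 2283/60 = 239.1 rad/s; P_out = τω = 181 × 239.1 = 43277 W
P_in = V·I = 240 × 197 = 47280 W
η = P_out / P_in = 43277 / 47280 = 0.915 = 91.5%

91.5 %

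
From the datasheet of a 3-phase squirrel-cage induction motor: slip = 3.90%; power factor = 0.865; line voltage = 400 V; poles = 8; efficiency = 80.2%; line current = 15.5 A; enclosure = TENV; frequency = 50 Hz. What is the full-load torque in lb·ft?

P_in = √3·V·I·cosφ = 1.732 × 400 × 15.5 × 0.865 = 9289 W
P_out = η·P_in = 0.802 × 9289 = 7450 W
n_s = 120×50/8 = 750 rpm; n = 750×(1−0.039) = 721 rpm
ω = 2π×721/60 = 75.5 rad/s
τ = P_out/ω = 7450/75.5 = 98.68 N·m
In lb·ft: 98.68/1.356 = 72.8 lb·ft

72.8 lb·ft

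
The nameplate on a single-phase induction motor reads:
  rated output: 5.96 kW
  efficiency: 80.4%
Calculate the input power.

7.41 kW

P_out = 5960 W
P_in = P_out/η = 5960/0.804 = 7413 W = 7.41 kW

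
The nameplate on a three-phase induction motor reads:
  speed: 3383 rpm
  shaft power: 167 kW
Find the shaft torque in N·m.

471 N·m

ω = 2π × 3383/60 = 354.3 rad/s
τ = P/ω = 167000/354.3 = 471 N·m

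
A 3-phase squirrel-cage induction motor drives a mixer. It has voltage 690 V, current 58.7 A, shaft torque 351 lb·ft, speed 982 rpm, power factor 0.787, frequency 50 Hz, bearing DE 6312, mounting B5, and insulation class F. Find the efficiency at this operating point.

τ = 351 lb·ft × 1.356 = 476 N·m
ω = 2π × 982/60 = 102.8 rad/s; P_out = τω = 476 × 102.8 = 48933 W
P_in = √3·V_L·I_L·cosφ = 1.732 × 690 × 58.7 × 0.787 = 55209 W
η = P_out / P_in = 48933 / 55209 = 0.886 = 88.6%

88.6 %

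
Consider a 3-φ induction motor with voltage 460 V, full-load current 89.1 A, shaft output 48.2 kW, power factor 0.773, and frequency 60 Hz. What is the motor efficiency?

87.8 %

P_out = 48.2 kW = 48200 W
P_in = √3·V_L·I_L·cosφ = 1.732 × 460 × 89.1 × 0.773 = 54874 W
η = P_out / P_in = 48200 / 54874 = 0.878 = 87.8%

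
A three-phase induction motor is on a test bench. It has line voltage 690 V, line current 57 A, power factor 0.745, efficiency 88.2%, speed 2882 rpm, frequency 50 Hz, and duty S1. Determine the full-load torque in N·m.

P_in = √3·V·I·cosφ = 1.732 × 690 × 57 × 0.745 = 50749 W
P_out = η·P_in = 0.882 × 50749 = 44761 W
n = 2882 rpm
ω = 2π×2882/60 = 301.8 rad/s
τ = P_out/ω = 44761/301.8 = 148 N·m

148 N·m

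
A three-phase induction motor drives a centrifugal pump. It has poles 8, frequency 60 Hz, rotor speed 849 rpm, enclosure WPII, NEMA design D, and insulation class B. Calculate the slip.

n_s = 120f/p = 120×60/8 = 900 rpm
s = (n_s − n)/n_s = (900 − 849)/900 = 0.0567

5.67 %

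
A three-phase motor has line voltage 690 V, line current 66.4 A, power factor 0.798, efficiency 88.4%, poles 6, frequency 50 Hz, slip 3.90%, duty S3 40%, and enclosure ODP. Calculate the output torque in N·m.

556 N·m

P_in = √3·V·I·cosφ = 1.732 × 690 × 66.4 × 0.798 = 63324 W
P_out = η·P_in = 0.884 × 63324 = 55978 W
n_s = 120×50/6 = 1000 rpm; n = 1000×(1−0.039) = 961 rpm
ω = 2π×961/60 = 100.6 rad/s
τ = P_out/ω = 55978/100.6 = 556 N·m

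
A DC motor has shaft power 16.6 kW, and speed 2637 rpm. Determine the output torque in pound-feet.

44.3 lb·ft

ω = 2π × 2637/60 = 276.1 rad/s
τ = P/ω = 16600/276.1 = 60.12 N·m
In lb·ft: 60.12/1.356 = 44.3 lb·ft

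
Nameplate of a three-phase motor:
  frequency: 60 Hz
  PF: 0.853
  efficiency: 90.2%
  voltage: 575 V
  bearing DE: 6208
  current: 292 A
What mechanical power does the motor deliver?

224 kW

P_in = √3·V·I·cosφ = 1.732 × 575 × 292 × 0.853 = 248055 W
P_out = η·P_in = 0.902 × 248055 = 223746 W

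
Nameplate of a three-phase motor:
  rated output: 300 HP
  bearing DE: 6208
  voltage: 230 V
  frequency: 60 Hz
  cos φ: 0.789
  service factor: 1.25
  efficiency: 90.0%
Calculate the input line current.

791 A

P_out = 300 × 746 = 223800 W
P_in = P_out / η = 223800 / 0.900 = 248667 W
I_L = P_in / (√3·V_L·cosφ) = 248667 / (1.732 × 230 × 0.789) = 791 A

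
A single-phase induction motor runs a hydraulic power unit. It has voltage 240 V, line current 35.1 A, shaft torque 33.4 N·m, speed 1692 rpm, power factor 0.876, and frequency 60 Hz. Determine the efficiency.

80.2 %

ω = 2π × 1692/60 = 177.2 rad/s; P_out = τω = 33.4 × 177.2 = 5918 W
P_in = V·I·cosφ = 240 × 35.1 × 0.876 = 7379 W
η = P_out / P_in = 5918 / 7379 = 0.802 = 80.2%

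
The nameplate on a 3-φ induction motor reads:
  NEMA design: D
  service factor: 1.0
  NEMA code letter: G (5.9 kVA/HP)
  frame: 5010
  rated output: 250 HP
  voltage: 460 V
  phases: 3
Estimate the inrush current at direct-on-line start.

1850 A

S_LR = 5.9 × 250 = 1475 kVA
I_LR = S_LR/(√3·V_L) = 1475000/(1.732×460) = 1850 A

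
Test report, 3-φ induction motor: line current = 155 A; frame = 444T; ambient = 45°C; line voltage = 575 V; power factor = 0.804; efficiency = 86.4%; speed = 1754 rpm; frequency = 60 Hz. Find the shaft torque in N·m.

584 N·m

P_in = √3·V·I·cosφ = 1.732 × 575 × 155 × 0.804 = 124109 W
P_out = η·P_in = 0.864 × 124109 = 107230 W
n = 1754 rpm
ω = 2π×1754/60 = 183.7 rad/s
τ = P_out/ω = 107230/183.7 = 584 N·m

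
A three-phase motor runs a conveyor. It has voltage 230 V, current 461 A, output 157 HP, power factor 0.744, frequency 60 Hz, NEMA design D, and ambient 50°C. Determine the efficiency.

85.7 %

P_out = 157 × 746 = 117122 W
P_in = √3·V_L·I_L·cosφ = 1.732 × 230 × 461 × 0.744 = 136631 W
η = P_out / P_in = 117122 / 136631 = 0.857 = 85.7%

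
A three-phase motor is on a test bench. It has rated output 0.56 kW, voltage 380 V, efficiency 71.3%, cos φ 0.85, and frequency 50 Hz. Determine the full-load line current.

P_out = 0.56 kW = 560 W
P_in = P_out / η = 560 / 0.713 = 785 W
I_L = P_in / (√3·V_L·cosφ) = 785 / (1.732 × 380 × 0.85) = 1.4 A

1.4 A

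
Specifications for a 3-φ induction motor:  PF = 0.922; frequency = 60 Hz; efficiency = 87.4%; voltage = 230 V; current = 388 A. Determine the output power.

125 kW

P_in = √3·V·I·cosφ = 1.732 × 230 × 388 × 0.922 = 142508 W
P_out = η·P_in = 0.874 × 142508 = 124552 W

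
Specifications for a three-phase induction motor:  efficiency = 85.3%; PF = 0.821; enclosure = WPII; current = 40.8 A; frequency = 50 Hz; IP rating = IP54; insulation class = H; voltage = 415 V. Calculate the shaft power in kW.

P_in = √3·V·I·cosφ = 1.732 × 415 × 40.8 × 0.821 = 24077 W
P_out = η·P_in = 0.853 × 24077 = 20538 W

20.5 kW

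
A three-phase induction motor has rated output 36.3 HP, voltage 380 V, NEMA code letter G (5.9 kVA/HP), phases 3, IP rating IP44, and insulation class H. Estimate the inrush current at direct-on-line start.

S_LR = 5.9 × 36.3 = 214.17 kVA
I_LR = S_LR/(√3·V_L) = 214170/(1.732×380) = 325 A

325 A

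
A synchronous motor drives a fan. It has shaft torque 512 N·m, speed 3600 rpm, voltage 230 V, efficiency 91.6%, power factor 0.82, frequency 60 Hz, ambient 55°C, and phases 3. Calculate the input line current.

645 A

ω = 2π×3600/60 = 377 rad/s; P_out = τω = 512 × 377 = 193024 W
P_in = P_out / η = 193024 / 0.916 = 210725 W
I_L = P_in / (√3·V_L·cosφ) = 210725 / (1.732 × 230 × 0.82) = 645 A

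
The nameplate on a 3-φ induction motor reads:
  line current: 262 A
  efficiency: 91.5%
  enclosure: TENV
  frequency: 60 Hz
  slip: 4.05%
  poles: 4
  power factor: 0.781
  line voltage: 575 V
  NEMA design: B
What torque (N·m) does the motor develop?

1030 N·m

P_in = √3·V·I·cosφ = 1.732 × 575 × 262 × 0.781 = 203783 W
P_out = η·P_in = 0.915 × 203783 = 186461 W
n_s = 120×60/4 = 1800 rpm; n = 1800×(1−0.0405) = 1727 rpm
ω = 2π×1727/60 = 180.9 rad/s
τ = P_out/ω = 186461/180.9 = 1030 N·m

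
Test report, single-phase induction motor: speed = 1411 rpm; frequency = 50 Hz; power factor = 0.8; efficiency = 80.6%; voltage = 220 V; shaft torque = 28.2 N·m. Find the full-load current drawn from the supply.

ω = 2π×1411/60 = 147.8 rad/s; P_out = τω = 28.2 × 147.8 = 4168 W
P_in = P_out / η = 4168 / 0.806 = 5171 W
I = P_in / (V·cosφ) = 5171 / (220 × 0.8) = 29.4 A

29.4 A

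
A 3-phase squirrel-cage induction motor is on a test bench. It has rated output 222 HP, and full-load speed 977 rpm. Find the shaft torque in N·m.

P_out = 222 × 746 = 165612 W
ω = 2π × 977/60 = 102.3 rad/s
τ = P_out/ω = 165612/102.3 = 1620 N·m

1620 N·m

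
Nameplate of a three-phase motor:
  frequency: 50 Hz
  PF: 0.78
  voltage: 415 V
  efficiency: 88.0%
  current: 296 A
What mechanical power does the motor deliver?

146 kW

P_in = √3·V·I·cosφ = 1.732 × 415 × 296 × 0.78 = 165952 W
P_out = η·P_in = 0.88 × 165952 = 146038 W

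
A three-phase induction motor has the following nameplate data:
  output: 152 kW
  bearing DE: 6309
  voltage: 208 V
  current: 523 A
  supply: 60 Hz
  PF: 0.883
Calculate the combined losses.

P_in = √3·V·I·cosφ = 1.732×208×523×0.883 = 166369 W
P_out = 152000 W
Losses = P_in − P_out = 166369 − 152000 = 14369 W

14.4 kW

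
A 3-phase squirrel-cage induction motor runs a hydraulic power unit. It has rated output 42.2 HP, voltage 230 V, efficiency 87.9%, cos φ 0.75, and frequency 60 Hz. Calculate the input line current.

P_out = 42.2 × 746 = 31481 W
P_in = P_out / η = 31481 / 0.879 = 35815 W
I_L = P_in / (√3·V_L·cosφ) = 35815 / (1.732 × 230 × 0.75) = 120 A

120 A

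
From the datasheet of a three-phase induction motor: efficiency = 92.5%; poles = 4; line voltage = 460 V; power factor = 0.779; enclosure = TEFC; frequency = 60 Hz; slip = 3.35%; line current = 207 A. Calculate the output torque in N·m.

652 N·m

P_in = √3·V·I·cosφ = 1.732 × 460 × 207 × 0.779 = 128473 W
P_out = η·P_in = 0.925 × 128473 = 118838 W
n_s = 120×60/4 = 1800 rpm; n = 1800×(1−0.0335) = 1740 rpm
ω = 2π×1740/60 = 182.2 rad/s
τ = P_out/ω = 118838/182.2 = 652 N·m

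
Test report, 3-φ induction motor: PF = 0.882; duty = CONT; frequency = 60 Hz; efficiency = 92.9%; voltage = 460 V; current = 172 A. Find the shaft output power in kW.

P_in = √3·V·I·cosφ = 1.732 × 460 × 172 × 0.882 = 120866 W
P_out = η·P_in = 0.929 × 120866 = 112285 W

112 kW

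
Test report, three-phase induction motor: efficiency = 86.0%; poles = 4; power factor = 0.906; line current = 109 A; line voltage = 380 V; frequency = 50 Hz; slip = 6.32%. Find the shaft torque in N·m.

P_in = √3·V·I·cosφ = 1.732 × 380 × 109 × 0.906 = 64996 W
P_out = η·P_in = 0.86 × 64996 = 55897 W
n_s = 120×50/4 = 1500 rpm; n = 1500×(1−0.0632) = 1405 rpm
ω = 2π×1405/60 = 147.1 rad/s
τ = P_out/ω = 55897/147.1 = 380 N·m

380 N·m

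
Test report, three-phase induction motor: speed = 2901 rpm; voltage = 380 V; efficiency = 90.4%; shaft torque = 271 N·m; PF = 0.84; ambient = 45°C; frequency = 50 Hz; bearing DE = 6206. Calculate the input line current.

ω = 2π×2901/60 = 303.8 rad/s; P_out = τω = 271 × 303.8 = 82330 W
P_in = P_out / η = 82330 / 0.904 = 91073 W
I_L = P_in / (√3·V_L·cosφ) = 91073 / (1.732 × 380 × 0.84) = 165 A

165 A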